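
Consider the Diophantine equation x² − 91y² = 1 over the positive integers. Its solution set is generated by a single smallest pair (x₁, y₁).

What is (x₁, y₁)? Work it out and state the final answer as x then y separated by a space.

√91 = [9; 1,1,5,1,5,1,1,18, …], period ℓ=8 (even) → k=7
step 0: (9, 1)  from 9·(1,0) + (0,1)
step 1: (10, 1)  from 1·(9,1) + (1,0)
step 2: (19, 2)  from 1·(10,1) + (9,1)
step 3: (105, 11)  from 5·(19,2) + (10,1)
…
step 6: (849, 89)  from 1·(725,76) + (124,13)
step 7: (1574, 165)  from 1·(849,89) + (725,76)
fundamental: x₁=1574, y₁=165  (since 2477476 − 91·27225 = 1)

1574 165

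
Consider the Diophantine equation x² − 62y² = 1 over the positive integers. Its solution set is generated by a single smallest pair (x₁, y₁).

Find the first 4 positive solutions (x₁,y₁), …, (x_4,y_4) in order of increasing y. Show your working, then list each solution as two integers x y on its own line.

d=62: √d = [7; 1,6,1,14] (ℓ=4, even), read p_3/q_3
k=0  a_k=7  p_k/q_k = 7/1
k=1  a_k=1  p_k/q_k = 8/1
k=2  a_k=6  p_k/q_k = 55/7
k=3  a_k=1  p_k/q_k = 63/8
(x₁, y₁) = (63, 8);  63² − 62·8² = 1 ✓
n=2: (63,8)∘(63,8) = (63·63+62·8·8, 63·8+8·63) = (7937,1008)
n=3: (7937,1008)∘(63,8) = (63·7937+62·8·1008, 63·1008+8·7937) = (999999,127000)
n=4: (999999,127000)∘(63,8) = (63·999999+62·8·127000, 63·127000+8·999999) = (125991937,16000992)

63 8
7937 1008
999999 127000
125991937 16000992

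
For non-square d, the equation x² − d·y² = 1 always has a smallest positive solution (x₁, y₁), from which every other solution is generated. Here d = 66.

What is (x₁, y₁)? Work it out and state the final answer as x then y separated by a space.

d=66: √d = [8; 8,16] (ℓ=2, even), read p_1/q_1
k=0  a_k=8  p_k/q_k = 8/1
k=1  a_k=8  p_k/q_k = 65/8
fundamental: x₁=65, y₁=8  (since 4225 − 66·64 = 1)

65 8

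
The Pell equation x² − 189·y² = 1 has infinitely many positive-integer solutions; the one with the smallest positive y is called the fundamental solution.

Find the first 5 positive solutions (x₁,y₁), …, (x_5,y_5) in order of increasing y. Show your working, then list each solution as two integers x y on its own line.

55 4
6049 440
665335 48396
73180801 5323120
8049222775 585494804

√189 → a₀=13, period (1,2,1,26); ℓ=4 even so k=3
step 0: (13, 1)  from 13·(1,0) + (0,1)
…
step 2: (41, 3)  from 2·(14,1) + (13,1)
step 3: (55, 4)  from 1·(41,3) + (14,1)
→ (55, 4).  Check: 55²=3025, 189·4²=3024, difference 1.
k=2:  x_2 = 55·55+189·4·4 = 6049,  y_2 = 55·4+4·55 = 440
k=3:  x_3 = 55·6049+189·4·440 = 665335,  y_3 = 55·440+4·6049 = 48396
k=4:  x_4 = 55·665335+189·4·48396 = 73180801,  y_4 = 55·48396+4·665335 = 5323120
k=5:  x_5 = 55·73180801+189·4·5323120 = 8049222775,  y_5 = 55·5323120+4·73180801 = 585494804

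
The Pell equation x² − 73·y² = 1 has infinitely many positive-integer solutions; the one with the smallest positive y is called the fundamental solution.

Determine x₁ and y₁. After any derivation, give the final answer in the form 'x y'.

2281249 267000

d=73: √d = [8; 1,1,5,5,1,1,16] (ℓ=7, odd), read p_13/q_13
step 0: (8, 1)  from 8·(1,0) + (0,1)
…
step 2: (17, 2)  from 1·(9,1) + (8,1)
…
step 5: (581, 68)  from 1·(487,57) + (94,11)
…
step 7: (17669, 2068)  from 16·(1068,125) + (581,68)
…
step 11: (1040241, 121751)  from 5·(200767,23498) + (36406,4261)
step 12: (1241008, 145249)  from 1·(1040241,121751) + (200767,23498)
step 13: (2281249, 267000)  from 1·(1241008,145249) + (1040241,121751)
fundamental: x₁=2281249, y₁=267000  (since 5204097000001 − 73·71289000000 = 1)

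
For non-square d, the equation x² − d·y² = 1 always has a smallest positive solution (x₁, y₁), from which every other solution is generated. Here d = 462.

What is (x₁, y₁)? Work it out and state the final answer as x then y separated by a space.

[21; 2,42] for √462; ℓ=2 ⇒ convergent index 1
a_0=21:  p_0=21·1+0=21,  q_0=21·0+1=1
a_1=2:  p_1=2·21+1=43,  q_1=2·1+0=2
→ (43, 2).  Check: 43²=1849, 462·2²=1848, difference 1.

43 2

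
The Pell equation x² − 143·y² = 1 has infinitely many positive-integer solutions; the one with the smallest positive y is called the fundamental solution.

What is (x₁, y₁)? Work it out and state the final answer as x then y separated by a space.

√143 → a₀=11, period (1,22); ℓ=2 even so k=1
a_0=11:  p_0=11·1+0=11,  q_0=11·0+1=1
a_1=1:  p_1=1·11+1=12,  q_1=1·1+0=1
(x₁, y₁) = (12, 1);  12² − 143·1² = 1 ✓

12 1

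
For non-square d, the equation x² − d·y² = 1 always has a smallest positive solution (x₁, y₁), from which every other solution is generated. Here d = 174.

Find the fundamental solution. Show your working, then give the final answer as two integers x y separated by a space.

√174 = [13; 5,4,5,26, …], period ℓ=4 (even) → k=3
a_0=13:  p_0=13·1+0=13,  q_0=13·0+1=1
a_1=5:  p_1=5·13+1=66,  q_1=5·1+0=5
a_2=4:  p_2=4·66+13=277,  q_2=4·5+1=21
a_3=5:  p_3=5·277+66=1451,  q_3=5·21+5=110
fundamental: x₁=1451, y₁=110  (since 2105401 − 174·12100 = 1)

1451 110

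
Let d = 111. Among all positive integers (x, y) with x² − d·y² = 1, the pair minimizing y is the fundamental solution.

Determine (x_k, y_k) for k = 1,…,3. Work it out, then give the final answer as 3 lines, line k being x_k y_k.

295 28
174049 16520
102688615 9746772

[10; 1,1,6,1,1,20] for √111; ℓ=6 ⇒ convergent index 5
k=0  a_k=10  p_k/q_k = 10/1
…
k=4  a_k=1  p_k/q_k = 158/15
k=5  a_k=1  p_k/q_k = 295/28
(x₁, y₁) = (295, 28);  295² − 111·28² = 1 ✓
(x_2, y_2) = (295·295 + 111·28·28, 295·28 + 28·295) = (174049, 16520)
(x_3, y_3) = (295·174049 + 111·28·16520, 295·16520 + 28·174049) = (102688615, 9746772)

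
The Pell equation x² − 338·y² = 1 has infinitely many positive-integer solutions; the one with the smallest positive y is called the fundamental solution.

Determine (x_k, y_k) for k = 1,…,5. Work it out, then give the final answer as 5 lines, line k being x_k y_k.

√338 = [18; 2,1,1,2,36, …], period ℓ=5 (odd) → k=9
step 0: (18, 1)  from 18·(1,0) + (0,1)
step 1: (37, 2)  from 2·(18,1) + (1,0)
step 2: (55, 3)  from 1·(37,2) + (18,1)
…
step 6: (17631, 959)  from 2·(8696,473) + (239,13)
…
step 8: (43958, 2391)  from 1·(26327,1432) + (17631,959)
step 9: (114243, 6214)  from 2·(43958,2391) + (26327,1432)
fundamental: x₁=114243, y₁=6214  (since 13051463049 − 338·38613796 = 1)
(114243+6214√338)^2 = 26102926097 + 1419812004√338
(114243+6214√338)^3 = 5964153172084899 + 324407165539730√338
(114243+6214√338)^4 = 1362725501650887306817 + 74122495624090936776√338
(114243+6214√338)^5 = 311363698964240484013304163 + 16935952534841634614661406√338

114243 6214
26102926097 1419812004
5964153172084899 324407165539730
1362725501650887306817 74122495624090936776
311363698964240484013304163 16935952534841634614661406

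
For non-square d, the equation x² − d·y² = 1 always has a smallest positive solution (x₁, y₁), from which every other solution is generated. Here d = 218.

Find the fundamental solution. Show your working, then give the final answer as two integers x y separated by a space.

d=218: √d = [14; 1,3,3,1,28] (ℓ=5, odd), read p_9/q_9
i=0: a=14 ⇒ p=14, q=1
i=1: a=1 ⇒ p=15, q=1
…
i=3: a=3 ⇒ p=192, q=13
i=4: a=1 ⇒ p=251, q=17
…
i=8: a=3 ⇒ p=96370, q=6527
i=9: a=1 ⇒ p=126003, q=8534
(x₁, y₁) = (126003, 8534);  126003² − 218·8534² = 1 ✓

126003 8534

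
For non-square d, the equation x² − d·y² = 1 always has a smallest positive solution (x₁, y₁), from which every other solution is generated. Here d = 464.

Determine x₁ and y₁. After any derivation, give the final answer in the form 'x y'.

d=464: √d = [21; 1,1,5,1,1,1,5,1,1,42] (ℓ=10, even), read p_9/q_9
i=0: a=21 ⇒ p=21, q=1
i=1: a=1 ⇒ p=22, q=1
…
i=4: a=1 ⇒ p=280, q=13
…
i=6: a=1 ⇒ p=797, q=37
i=7: a=5 ⇒ p=4502, q=209
i=8: a=1 ⇒ p=5299, q=246
i=9: a=1 ⇒ p=9801, q=455
→ (9801, 455).  Check: 9801²=96059601, 464·455²=96059600, difference 1.

9801 455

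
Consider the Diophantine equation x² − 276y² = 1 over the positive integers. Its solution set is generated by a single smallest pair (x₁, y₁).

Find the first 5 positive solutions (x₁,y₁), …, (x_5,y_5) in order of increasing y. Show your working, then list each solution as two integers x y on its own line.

√276 = [16; 1,1,1,1,2,2,2,1,1,1,1,32, …], period ℓ=12 (even) → k=11
k=0  a_k=16  p_k/q_k = 16/1
…
k=3  a_k=1  p_k/q_k = 50/3
…
k=5  a_k=2  p_k/q_k = 216/13
…
k=10  a_k=1  p_k/q_k = 4768/287
k=11  a_k=1  p_k/q_k = 7775/468
fundamental: x₁=7775, y₁=468  (since 60450625 − 276·219024 = 1)
(7775+468√276)^2 = 120901249 + 7277400√276
(7775+468√276)^3 = 1880014414175 + 113163569532√276
(7775+468√276)^4 = 29234224019520001 + 1759693498945200√276
(7775+468√276)^5 = 454592181623521601375 + 27363233795434290468√276

7775 468
120901249 7277400
1880014414175 113163569532
29234224019520001 1759693498945200
454592181623521601375 27363233795434290468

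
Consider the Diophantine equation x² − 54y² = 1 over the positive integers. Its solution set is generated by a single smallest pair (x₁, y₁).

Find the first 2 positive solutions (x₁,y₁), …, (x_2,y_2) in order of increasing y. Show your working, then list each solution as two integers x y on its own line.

√54 = [7; 2,1,6,1,2,14, …], period ℓ=6 (even) → k=5
k=0  a_k=7  p_k/q_k = 7/1
k=1  a_k=2  p_k/q_k = 15/2
k=2  a_k=1  p_k/q_k = 22/3
k=3  a_k=6  p_k/q_k = 147/20
k=4  a_k=1  p_k/q_k = 169/23
k=5  a_k=2  p_k/q_k = 485/66
→ (485, 66).  Check: 485²=235225, 54·66²=235224, difference 1.
(x_2, y_2) = (485·485 + 54·66·66, 485·66 + 66·485) = (470449, 64020)

485 66
470449 64020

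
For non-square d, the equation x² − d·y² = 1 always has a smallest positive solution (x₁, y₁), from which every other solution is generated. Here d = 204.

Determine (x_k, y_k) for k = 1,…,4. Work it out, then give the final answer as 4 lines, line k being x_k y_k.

4999 350
49980001 3499300
499700044999 34986001050
4996000999920001 349790034998600

√204 → a₀=14, period (3,1,1,6,1,1,3,28); ℓ=8 even so k=7
step 0: (14, 1)  from 14·(1,0) + (0,1)
step 1: (43, 3)  from 3·(14,1) + (1,0)
step 2: (57, 4)  from 1·(43,3) + (14,1)
step 3: (100, 7)  from 1·(57,4) + (43,3)
step 4: (657, 46)  from 6·(100,7) + (57,4)
step 5: (757, 53)  from 1·(657,46) + (100,7)
step 6: (1414, 99)  from 1·(757,53) + (657,46)
step 7: (4999, 350)  from 3·(1414,99) + (757,53)
(x₁, y₁) = (4999, 350);  4999² − 204·350² = 1 ✓
n=2: (4999,350)∘(4999,350) = (4999·4999+204·350·350, 4999·350+350·4999) = (49980001,3499300)
n=3: (49980001,3499300)∘(4999,350) = (4999·49980001+204·350·3499300, 4999·3499300+350·49980001) = (499700044999,34986001050)
n=4: (499700044999,34986001050)∘(4999,350) = (4999·499700044999+204·350·34986001050, 4999·34986001050+350·499700044999) = (4996000999920001,349790034998600)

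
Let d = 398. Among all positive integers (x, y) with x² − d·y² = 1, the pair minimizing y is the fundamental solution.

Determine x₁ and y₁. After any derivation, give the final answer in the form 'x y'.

[19; 1,18,1,38] for √398; ℓ=4 ⇒ convergent index 3
step 0: (19, 1)  from 19·(1,0) + (0,1)
step 1: (20, 1)  from 1·(19,1) + (1,0)
step 2: (379, 19)  from 18·(20,1) + (19,1)
step 3: (399, 20)  from 1·(379,19) + (20,1)
(x₁, y₁) = (399, 20);  399² − 398·20² = 1 ✓

399 20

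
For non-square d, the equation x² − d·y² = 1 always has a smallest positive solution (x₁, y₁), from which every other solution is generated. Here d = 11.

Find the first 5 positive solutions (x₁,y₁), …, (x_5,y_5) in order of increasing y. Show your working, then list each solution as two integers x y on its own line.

d=11: √d = [3; 3,6] (ℓ=2, even), read p_1/q_1
i=0: a=3 ⇒ p=3, q=1
i=1: a=3 ⇒ p=10, q=3
→ (10, 3).  Check: 10²=100, 11·3²=99, difference 1.
k=2:  x_2 = 10·10+11·3·3 = 199,  y_2 = 10·3+3·10 = 60
k=3:  x_3 = 10·199+11·3·60 = 3970,  y_3 = 10·60+3·199 = 1197
k=4:  x_4 = 10·3970+11·3·1197 = 79201,  y_4 = 10·1197+3·3970 = 23880
k=5:  x_5 = 10·79201+11·3·23880 = 1580050,  y_5 = 10·23880+3·79201 = 476403

10 3
199 60
3970 1197
79201 23880
1580050 476403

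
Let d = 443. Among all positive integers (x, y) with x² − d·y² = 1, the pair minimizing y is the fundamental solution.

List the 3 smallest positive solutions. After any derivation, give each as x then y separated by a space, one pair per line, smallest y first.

d=443: √d = [21; 21,42] (ℓ=2, even), read p_1/q_1
step 0: (21, 1)  from 21·(1,0) + (0,1)
step 1: (442, 21)  from 21·(21,1) + (1,0)
(x₁, y₁) = (442, 21);  442² − 443·21² = 1 ✓
n=2: (442,21)∘(442,21) = (442·442+443·21·21, 442·21+21·442) = (390727,18564)
n=3: (390727,18564)∘(442,21) = (442·390727+443·21·18564, 442·18564+21·390727) = (345402226,16410555)

442 21
390727 18564
345402226 16410555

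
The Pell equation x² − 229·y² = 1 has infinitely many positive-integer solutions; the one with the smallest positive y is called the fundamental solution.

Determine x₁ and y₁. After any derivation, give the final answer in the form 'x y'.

[15; 7,1,1,7,30] for √229; ℓ=5 ⇒ convergent index 9
i=0: a=15 ⇒ p=15, q=1
i=1: a=7 ⇒ p=106, q=7
i=2: a=1 ⇒ p=121, q=8
i=3: a=1 ⇒ p=227, q=15
i=4: a=7 ⇒ p=1710, q=113
…
i=6: a=7 ⇒ p=362399, q=23948
i=7: a=1 ⇒ p=413926, q=27353
i=8: a=1 ⇒ p=776325, q=51301
i=9: a=7 ⇒ p=5848201, q=386460
(x₁, y₁) = (5848201, 386460);  5848201² − 229·386460² = 1 ✓

5848201 386460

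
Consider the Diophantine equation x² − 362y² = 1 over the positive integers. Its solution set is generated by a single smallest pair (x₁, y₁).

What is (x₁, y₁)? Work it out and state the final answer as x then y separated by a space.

[19; 38] for √362; ℓ=1 ⇒ convergent index 1
a_0=19:  p_0=19·1+0=19,  q_0=19·0+1=1
a_1=38:  p_1=38·19+1=723,  q_1=38·1+0=38
fundamental: x₁=723, y₁=38  (since 522729 − 362·1444 = 1)

723 38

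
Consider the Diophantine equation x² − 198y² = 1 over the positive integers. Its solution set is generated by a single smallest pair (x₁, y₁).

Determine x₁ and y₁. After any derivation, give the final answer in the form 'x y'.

197 14

√198 = [14; 14,28, …], period ℓ=2 (even) → k=1
step 0: (14, 1)  from 14·(1,0) + (0,1)
step 1: (197, 14)  from 14·(14,1) + (1,0)
→ (197, 14).  Check: 197²=38809, 198·14²=38808, difference 1.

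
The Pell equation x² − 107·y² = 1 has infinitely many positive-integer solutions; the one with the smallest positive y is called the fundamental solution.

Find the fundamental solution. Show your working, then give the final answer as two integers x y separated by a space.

[10; 2,1,9,1,2,20] for √107; ℓ=6 ⇒ convergent index 5
step 0: (10, 1)  from 10·(1,0) + (0,1)
step 1: (21, 2)  from 2·(10,1) + (1,0)
step 2: (31, 3)  from 1·(21,2) + (10,1)
…
step 4: (331, 32)  from 1·(300,29) + (31,3)
step 5: (962, 93)  from 2·(331,32) + (300,29)
(x₁, y₁) = (962, 93);  962² − 107·93² = 1 ✓

962 93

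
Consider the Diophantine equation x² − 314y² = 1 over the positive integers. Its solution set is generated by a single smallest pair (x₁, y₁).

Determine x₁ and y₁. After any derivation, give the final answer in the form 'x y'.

√314 = [17; 1,2,1,1,2,1,34, …], period ℓ=7 (odd) → k=13
a_0=17:  p_0=17·1+0=17,  q_0=17·0+1=1
…
a_3=1:  p_3=1·53+18=71,  q_3=1·3+1=4
…
a_5=2:  p_5=2·124+71=319,  q_5=2·7+4=18
…
a_7=34:  p_7=34·443+319=15381,  q_7=34·25+18=868
…
a_9=2:  p_9=2·15824+15381=47029,  q_9=2·893+868=2654
…
a_12=2:  p_12=2·109882+62853=282617,  q_12=2·6201+3547=15949
a_13=1:  p_13=1·282617+109882=392499,  q_13=1·15949+6201=22150
→ (392499, 22150).  Check: 392499²=154055465001, 314·22150²=154055465000, difference 1.

392499 22150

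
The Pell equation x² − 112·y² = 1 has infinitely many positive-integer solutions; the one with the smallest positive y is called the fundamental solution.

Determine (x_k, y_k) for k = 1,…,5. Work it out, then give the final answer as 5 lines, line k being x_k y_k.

√112 = [10; 1,1,2,1,1,20, …], period ℓ=6 (even) → k=5
a_0=10:  p_0=10·1+0=10,  q_0=10·0+1=1
a_1=1:  p_1=1·10+1=11,  q_1=1·1+0=1
a_2=1:  p_2=1·11+10=21,  q_2=1·1+1=2
…
a_4=1:  p_4=1·53+21=74,  q_4=1·5+2=7
a_5=1:  p_5=1·74+53=127,  q_5=1·7+5=12
fundamental: x₁=127, y₁=12  (since 16129 − 112·144 = 1)
(127+12√112)^2 = 32257 + 3048√112
(127+12√112)^3 = 8193151 + 774180√112
(127+12√112)^4 = 2081028097 + 196638672√112
(127+12√112)^5 = 528572943487 + 49945448508√112

127 12
32257 3048
8193151 774180
2081028097 196638672
528572943487 49945448508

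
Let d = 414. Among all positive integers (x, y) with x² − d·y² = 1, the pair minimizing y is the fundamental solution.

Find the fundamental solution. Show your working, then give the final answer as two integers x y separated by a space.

24335 1196

d=414: √d = [20; 2,1,7,2,7,1,2,40] (ℓ=8, even), read p_7/q_7
i=0: a=20 ⇒ p=20, q=1
i=1: a=2 ⇒ p=41, q=2
i=2: a=1 ⇒ p=61, q=3
i=3: a=7 ⇒ p=468, q=23
…
i=5: a=7 ⇒ p=7447, q=366
i=6: a=1 ⇒ p=8444, q=415
i=7: a=2 ⇒ p=24335, q=1196
→ (24335, 1196).  Check: 24335²=592192225, 414·1196²=592192224, difference 1.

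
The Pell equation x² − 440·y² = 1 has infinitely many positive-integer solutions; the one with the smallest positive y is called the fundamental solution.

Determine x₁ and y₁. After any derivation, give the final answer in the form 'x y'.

21 1

[20; 1,40] for √440; ℓ=2 ⇒ convergent index 1
i=0: a=20 ⇒ p=20, q=1
i=1: a=1 ⇒ p=21, q=1
(x₁, y₁) = (21, 1);  21² − 440·1² = 1 ✓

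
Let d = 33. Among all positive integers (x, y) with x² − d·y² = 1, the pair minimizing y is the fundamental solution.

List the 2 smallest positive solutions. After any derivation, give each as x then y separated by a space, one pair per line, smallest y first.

23 4
1057 184

√33 = [5; 1,2,1,10, …], period ℓ=4 (even) → k=3
a_0=5:  p_0=5·1+0=5,  q_0=5·0+1=1
…
a_2=2:  p_2=2·6+5=17,  q_2=2·1+1=3
a_3=1:  p_3=1·17+6=23,  q_3=1·3+1=4
→ (23, 4).  Check: 23²=529, 33·4²=528, difference 1.
(23+4√33)^2 = 1057 + 184√33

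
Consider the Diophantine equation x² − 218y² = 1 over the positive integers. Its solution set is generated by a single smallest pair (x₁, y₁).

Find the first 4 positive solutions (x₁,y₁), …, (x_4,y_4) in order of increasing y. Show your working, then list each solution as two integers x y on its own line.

√218 = [14; 1,3,3,1,28, …], period ℓ=5 (odd) → k=9
i=0: a=14 ⇒ p=14, q=1
i=1: a=1 ⇒ p=15, q=1
…
i=3: a=3 ⇒ p=192, q=13
…
i=8: a=3 ⇒ p=96370, q=6527
i=9: a=1 ⇒ p=126003, q=8534
fundamental: x₁=126003, y₁=8534  (since 15876756009 − 218·72829156 = 1)
n=2: (126003,8534)∘(126003,8534) = (126003·126003+218·8534·8534, 126003·8534+8534·126003) = (31753512017,2150619204)
n=3: (31753512017,2150619204)∘(126003,8534) = (126003·31753512017+218·8534·2150619204, 126003·2150619204+8534·31753512017) = (8002075549230099,541968943114690)
n=4: (8002075549230099,541968943114690)∘(126003,8534) = (126003·8002075549230099+218·8534·541968943114690, 126003·541968943114690+8534·8002075549230099) = (2016571050827526816577,136579425476409948936)

126003 8534
31753512017 2150619204
8002075549230099 541968943114690
2016571050827526816577 136579425476409948936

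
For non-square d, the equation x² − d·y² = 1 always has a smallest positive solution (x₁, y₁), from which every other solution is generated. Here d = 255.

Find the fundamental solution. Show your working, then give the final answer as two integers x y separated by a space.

16 1

√255 = [15; 1,30, …], period ℓ=2 (even) → k=1
k=0  a_k=15  p_k/q_k = 15/1
k=1  a_k=1  p_k/q_k = 16/1
→ (16, 1).  Check: 16²=256, 255·1²=255, difference 1.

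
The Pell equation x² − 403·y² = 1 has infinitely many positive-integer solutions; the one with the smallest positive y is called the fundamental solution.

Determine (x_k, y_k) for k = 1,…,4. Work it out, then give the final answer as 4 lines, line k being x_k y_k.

669878 33369
897473069767 44706317964
1202394930058086974 59895557730143415
1610915821914004898868577 80245432842261314788776

√403 = [20; 13,2,1,3,1,3,1,2,13,40, …], period ℓ=10 (even) → k=9
a_0=20:  p_0=20·1+0=20,  q_0=20·0+1=1
…
a_2=2:  p_2=2·261+20=542,  q_2=2·13+1=27
…
a_5=1:  p_5=1·2951+803=3754,  q_5=1·147+40=187
…
a_8=2:  p_8=2·17967+14213=50147,  q_8=2·895+708=2498
a_9=13:  p_9=13·50147+17967=669878,  q_9=13·2498+895=33369
→ (669878, 33369).  Check: 669878²=448736534884, 403·33369²=448736534883, difference 1.
k=2:  x_2 = 669878·669878+403·33369·33369 = 897473069767,  y_2 = 669878·33369+33369·669878 = 44706317964
k=3:  x_3 = 669878·897473069767+403·33369·44706317964 = 1202394930058086974,  y_3 = 669878·44706317964+33369·897473069767 = 59895557730143415
k=4:  x_4 = 669878·1202394930058086974+403·33369·59895557730143415 = 1610915821914004898868577,  y_4 = 669878·59895557730143415+33369·1202394930058086974 = 80245432842261314788776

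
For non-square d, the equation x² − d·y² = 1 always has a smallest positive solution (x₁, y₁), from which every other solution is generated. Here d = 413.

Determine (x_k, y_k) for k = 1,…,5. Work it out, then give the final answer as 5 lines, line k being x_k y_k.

[20; 3,9,1,4,1,9,3,40] for √413; ℓ=8 ⇒ convergent index 7
i=0: a=20 ⇒ p=20, q=1
i=1: a=3 ⇒ p=61, q=3
i=2: a=9 ⇒ p=569, q=28
i=3: a=1 ⇒ p=630, q=31
i=4: a=4 ⇒ p=3089, q=152
i=5: a=1 ⇒ p=3719, q=183
i=6: a=9 ⇒ p=36560, q=1799
i=7: a=3 ⇒ p=113399, q=5580
(x₁, y₁) = (113399, 5580);  113399² − 413·5580² = 1 ✓
n=2: (113399,5580)∘(113399,5580) = (113399·113399+413·5580·5580, 113399·5580+5580·113399) = (25718666401,1265532840)
n=3: (25718666401,1265532840)∘(113399,5580) = (113399·25718666401+413·5580·1265532840, 113399·1265532840+5580·25718666401) = (5832942102300599,287020317040740)
n=4: (5832942102300599,287020317040740)∘(113399,5580) = (113399·5832942102300599+413·5580·287020317040740, 113399·287020317040740+5580·5832942102300599) = (1322899602891852585601,65095633862940217680)
n=5: (1322899602891852585601,65095633862940217680)∘(113399,5580) = (113399·1322899602891852585601+413·5580·65095633862940217680, 113399·65095633862940217680+5580·1322899602891852585601) = (300030984130833440606834999,14763559568560095172347900)

113399 5580
25718666401 1265532840
5832942102300599 287020317040740
1322899602891852585601 65095633862940217680
300030984130833440606834999 14763559568560095172347900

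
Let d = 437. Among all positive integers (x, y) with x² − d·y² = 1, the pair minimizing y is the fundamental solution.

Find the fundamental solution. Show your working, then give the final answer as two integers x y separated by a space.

√437 → a₀=20, period (1,9,2,9,1,40); ℓ=6 even so k=5
step 0: (20, 1)  from 20·(1,0) + (0,1)
step 1: (21, 1)  from 1·(20,1) + (1,0)
step 2: (209, 10)  from 9·(21,1) + (20,1)
step 3: (439, 21)  from 2·(209,10) + (21,1)
step 4: (4160, 199)  from 9·(439,21) + (209,10)
step 5: (4599, 220)  from 1·(4160,199) + (439,21)
fundamental: x₁=4599, y₁=220  (since 21150801 − 437·48400 = 1)

4599 220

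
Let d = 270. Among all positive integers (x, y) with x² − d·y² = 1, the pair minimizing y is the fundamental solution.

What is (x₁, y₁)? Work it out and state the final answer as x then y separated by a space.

5291 322

√270 = [16; 2,3,6,3,2,32, …], period ℓ=6 (even) → k=5
step 0: (16, 1)  from 16·(1,0) + (0,1)
step 1: (33, 2)  from 2·(16,1) + (1,0)
step 2: (115, 7)  from 3·(33,2) + (16,1)
step 3: (723, 44)  from 6·(115,7) + (33,2)
step 4: (2284, 139)  from 3·(723,44) + (115,7)
step 5: (5291, 322)  from 2·(2284,139) + (723,44)
fundamental: x₁=5291, y₁=322  (since 27994681 − 270·103684 = 1)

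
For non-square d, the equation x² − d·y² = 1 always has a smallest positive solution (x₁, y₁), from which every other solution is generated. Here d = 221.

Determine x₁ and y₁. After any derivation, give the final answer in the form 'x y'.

d=221: √d = [14; 1,6,2,6,1,28] (ℓ=6, even), read p_5/q_5
k=0  a_k=14  p_k/q_k = 14/1
k=1  a_k=1  p_k/q_k = 15/1
…
k=3  a_k=2  p_k/q_k = 223/15
k=4  a_k=6  p_k/q_k = 1442/97
k=5  a_k=1  p_k/q_k = 1665/112
→ (1665, 112).  Check: 1665²=2772225, 221·112²=2772224, difference 1.

1665 112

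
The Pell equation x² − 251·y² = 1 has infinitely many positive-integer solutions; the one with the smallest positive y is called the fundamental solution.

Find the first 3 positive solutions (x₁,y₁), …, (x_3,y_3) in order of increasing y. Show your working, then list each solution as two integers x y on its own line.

3674890 231957
27009633024199 1704832919460
198514860608593651330 12530146894788486843

[15; 1,5,2,1,2,…,5,1,30] for √251; ℓ=14 ⇒ convergent index 13
a_0=15:  p_0=15·1+0=15,  q_0=15·0+1=1
…
a_2=5:  p_2=5·16+15=95,  q_2=5·1+1=6
a_3=2:  p_3=2·95+16=206,  q_3=2·6+1=13
…
a_5=2:  p_5=2·301+206=808,  q_5=2·19+13=51
…
a_7=15:  p_7=15·1917+808=29563,  q_7=15·121+51=1866
…
a_10=1:  p_10=1·151649+61043=212692,  q_10=1·9572+3853=13425
…
a_12=5:  p_12=5·577033+212692=3097857,  q_12=5·36422+13425=195535
a_13=1:  p_13=1·3097857+577033=3674890,  q_13=1·195535+36422=231957
→ (3674890, 231957).  Check: 3674890²=13504816512100, 251·231957²=13504816512099, difference 1.
k=2:  x_2 = 3674890·3674890+251·231957·231957 = 27009633024199,  y_2 = 3674890·231957+231957·3674890 = 1704832919460
k=3:  x_3 = 3674890·27009633024199+251·231957·1704832919460 = 198514860608593651330,  y_3 = 3674890·1704832919460+231957·27009633024199 = 12530146894788486843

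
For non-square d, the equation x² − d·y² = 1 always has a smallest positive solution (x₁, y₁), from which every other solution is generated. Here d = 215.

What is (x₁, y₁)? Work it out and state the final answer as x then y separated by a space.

√215 → a₀=14, period (1,1,1,28); ℓ=4 even so k=3
a_0=14:  p_0=14·1+0=14,  q_0=14·0+1=1
a_1=1:  p_1=1·14+1=15,  q_1=1·1+0=1
a_2=1:  p_2=1·15+14=29,  q_2=1·1+1=2
a_3=1:  p_3=1·29+15=44,  q_3=1·2+1=3
→ (44, 3).  Check: 44²=1936, 215·3²=1935, difference 1.

44 3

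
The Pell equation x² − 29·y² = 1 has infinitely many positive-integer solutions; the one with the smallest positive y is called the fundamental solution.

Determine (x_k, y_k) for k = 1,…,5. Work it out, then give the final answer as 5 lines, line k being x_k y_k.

√29 → a₀=5, period (2,1,1,2,10); ℓ=5 odd so k=9
i=0: a=5 ⇒ p=5, q=1
…
i=3: a=1 ⇒ p=27, q=5
i=4: a=2 ⇒ p=70, q=13
i=5: a=10 ⇒ p=727, q=135
i=6: a=2 ⇒ p=1524, q=283
i=7: a=1 ⇒ p=2251, q=418
i=8: a=1 ⇒ p=3775, q=701
i=9: a=2 ⇒ p=9801, q=1820
→ (9801, 1820).  Check: 9801²=96059601, 29·1820²=96059600, difference 1.
n=2: (9801,1820)∘(9801,1820) = (9801·9801+29·1820·1820, 9801·1820+1820·9801) = (192119201,35675640)
n=3: (192119201,35675640)∘(9801,1820) = (9801·192119201+29·1820·35675640, 9801·35675640+1820·192119201) = (3765920568201,699313893460)
n=4: (3765920568201,699313893460)∘(9801,1820) = (9801·3765920568201+29·1820·699313893460, 9801·699313893460+1820·3765920568201) = (73819574785756801,13707950903927280)
n=5: (73819574785756801,13707950903927280)∘(9801,1820) = (9801·73819574785756801+29·1820·13707950903927280, 9801·13707950903927280+1820·73819574785756801) = (1447011301184484245001,268703252919468649100)

9801 1820
192119201 35675640
3765920568201 699313893460
73819574785756801 13707950903927280
1447011301184484245001 268703252919468649100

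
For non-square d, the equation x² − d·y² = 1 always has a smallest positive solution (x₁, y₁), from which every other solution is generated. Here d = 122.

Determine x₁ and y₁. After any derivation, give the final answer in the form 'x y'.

243 22

√122 → a₀=11, period (22); ℓ=1 odd so k=1
step 0: (11, 1)  from 11·(1,0) + (0,1)
step 1: (243, 22)  from 22·(11,1) + (1,0)
fundamental: x₁=243, y₁=22  (since 59049 − 122·484 = 1)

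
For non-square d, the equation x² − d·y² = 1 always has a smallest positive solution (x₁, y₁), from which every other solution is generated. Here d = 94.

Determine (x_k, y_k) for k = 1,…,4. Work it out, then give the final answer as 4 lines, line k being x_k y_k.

[9; 1,2,3,1,1,…,2,1,18] for √94; ℓ=16 ⇒ convergent index 15
i=0: a=9 ⇒ p=9, q=1
…
i=3: a=3 ⇒ p=97, q=10
…
i=6: a=5 ⇒ p=1241, q=128
…
i=9: a=1 ⇒ p=14417, q=1487
i=10: a=5 ⇒ p=85038, q=8771
…
i=13: a=3 ⇒ p=652934, q=67345
i=14: a=2 ⇒ p=1490361, q=153719
i=15: a=1 ⇒ p=2143295, q=221064
fundamental: x₁=2143295, y₁=221064  (since 4593713457025 − 94·48869292096 = 1)
(2143295+221064√94)^2 = 9187426914049 + 947610731760√94
(2143295+221064√94)^3 = 39382732335491159615 + 4062018686654877336√94
(2143295+221064√94)^4 = 168817626601983862467148801 + 17412208682026983028992480√94

2143295 221064
9187426914049 947610731760
39382732335491159615 4062018686654877336
168817626601983862467148801 17412208682026983028992480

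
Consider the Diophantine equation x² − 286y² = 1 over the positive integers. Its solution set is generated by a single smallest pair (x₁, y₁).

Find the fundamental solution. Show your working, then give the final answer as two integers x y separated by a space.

d=286: √d = [16; 1,10,3,3,2,3,3,10,1,32] (ℓ=10, even), read p_9/q_9
i=0: a=16 ⇒ p=16, q=1
…
i=2: a=10 ⇒ p=186, q=11
i=3: a=3 ⇒ p=575, q=34
i=4: a=3 ⇒ p=1911, q=113
i=5: a=2 ⇒ p=4397, q=260
i=6: a=3 ⇒ p=15102, q=893
i=7: a=3 ⇒ p=49703, q=2939
i=8: a=10 ⇒ p=512132, q=30283
i=9: a=1 ⇒ p=561835, q=33222
→ (561835, 33222).  Check: 561835²=315658567225, 286·33222²=315658567224, difference 1.

561835 33222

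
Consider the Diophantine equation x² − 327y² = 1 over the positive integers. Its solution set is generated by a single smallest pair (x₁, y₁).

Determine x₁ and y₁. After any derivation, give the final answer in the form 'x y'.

√327 → a₀=18, period (12,36); ℓ=2 even so k=1
i=0: a=18 ⇒ p=18, q=1
i=1: a=12 ⇒ p=217, q=12
(x₁, y₁) = (217, 12);  217² − 327·12² = 1 ✓

217 12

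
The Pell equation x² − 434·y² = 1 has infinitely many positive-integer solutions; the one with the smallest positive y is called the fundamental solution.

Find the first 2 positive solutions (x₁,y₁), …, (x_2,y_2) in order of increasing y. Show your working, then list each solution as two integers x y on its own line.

125 6
31249 1500

[20; 1,4,1,40] for √434; ℓ=4 ⇒ convergent index 3
i=0: a=20 ⇒ p=20, q=1
…
i=2: a=4 ⇒ p=104, q=5
i=3: a=1 ⇒ p=125, q=6
(x₁, y₁) = (125, 6);  125² − 434·6² = 1 ✓
k=2:  x_2 = 125·125+434·6·6 = 31249,  y_2 = 125·6+6·125 = 1500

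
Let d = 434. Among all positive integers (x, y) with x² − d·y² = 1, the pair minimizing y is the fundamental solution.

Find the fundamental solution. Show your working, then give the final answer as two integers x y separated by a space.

125 6

√434 = [20; 1,4,1,40, …], period ℓ=4 (even) → k=3
step 0: (20, 1)  from 20·(1,0) + (0,1)
step 1: (21, 1)  from 1·(20,1) + (1,0)
step 2: (104, 5)  from 4·(21,1) + (20,1)
step 3: (125, 6)  from 1·(104,5) + (21,1)
fundamental: x₁=125, y₁=6  (since 15625 − 434·36 = 1)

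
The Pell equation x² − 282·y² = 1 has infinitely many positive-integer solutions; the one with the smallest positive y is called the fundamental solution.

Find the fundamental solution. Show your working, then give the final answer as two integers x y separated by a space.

√282 → a₀=16, period (1,3,1,4,1,3,1,32); ℓ=8 even so k=7
a_0=16:  p_0=16·1+0=16,  q_0=16·0+1=1
a_1=1:  p_1=1·16+1=17,  q_1=1·1+0=1
a_2=3:  p_2=3·17+16=67,  q_2=3·1+1=4
…
a_4=4:  p_4=4·84+67=403,  q_4=4·5+4=24
…
a_6=3:  p_6=3·487+403=1864,  q_6=3·29+24=111
a_7=1:  p_7=1·1864+487=2351,  q_7=1·111+29=140
(x₁, y₁) = (2351, 140);  2351² − 282·140² = 1 ✓

2351 140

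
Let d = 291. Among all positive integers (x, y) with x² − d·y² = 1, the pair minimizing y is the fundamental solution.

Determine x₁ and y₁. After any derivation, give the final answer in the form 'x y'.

d=291: √d = [17; 17,34] (ℓ=2, even), read p_1/q_1
a_0=17:  p_0=17·1+0=17,  q_0=17·0+1=1
a_1=17:  p_1=17·17+1=290,  q_1=17·1+0=17
(x₁, y₁) = (290, 17);  290² − 291·17² = 1 ✓

290 17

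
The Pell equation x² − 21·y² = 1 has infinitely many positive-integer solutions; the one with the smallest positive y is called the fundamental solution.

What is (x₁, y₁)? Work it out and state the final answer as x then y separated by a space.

55 12

√21 → a₀=4, period (1,1,2,1,1,8); ℓ=6 even so k=5
a_0=4:  p_0=4·1+0=4,  q_0=4·0+1=1
a_1=1:  p_1=1·4+1=5,  q_1=1·1+0=1
…
a_3=2:  p_3=2·9+5=23,  q_3=2·2+1=5
a_4=1:  p_4=1·23+9=32,  q_4=1·5+2=7
a_5=1:  p_5=1·32+23=55,  q_5=1·7+5=12
(x₁, y₁) = (55, 12);  55² − 21·12² = 1 ✓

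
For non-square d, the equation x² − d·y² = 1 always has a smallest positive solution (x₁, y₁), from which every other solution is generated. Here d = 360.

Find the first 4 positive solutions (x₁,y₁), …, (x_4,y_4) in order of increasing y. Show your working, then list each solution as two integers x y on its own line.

19 1
721 38
27379 1443
1039681 54796

√360 = [18; 1,36, …], period ℓ=2 (even) → k=1
step 0: (18, 1)  from 18·(1,0) + (0,1)
step 1: (19, 1)  from 1·(18,1) + (1,0)
fundamental: x₁=19, y₁=1  (since 361 − 360·1 = 1)
(x_2, y_2) = (19·19 + 360·1·1, 19·1 + 1·19) = (721, 38)
(x_3, y_3) = (19·721 + 360·1·38, 19·38 + 1·721) = (27379, 1443)
(x_4, y_4) = (19·27379 + 360·1·1443, 19·1443 + 1·27379) = (1039681, 54796)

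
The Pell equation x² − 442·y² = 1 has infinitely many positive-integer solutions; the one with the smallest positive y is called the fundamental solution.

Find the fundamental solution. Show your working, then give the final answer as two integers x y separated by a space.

883 42

√442 → a₀=21, period (42); ℓ=1 odd so k=1
step 0: (21, 1)  from 21·(1,0) + (0,1)
step 1: (883, 42)  from 42·(21,1) + (1,0)
fundamental: x₁=883, y₁=42  (since 779689 − 442·1764 = 1)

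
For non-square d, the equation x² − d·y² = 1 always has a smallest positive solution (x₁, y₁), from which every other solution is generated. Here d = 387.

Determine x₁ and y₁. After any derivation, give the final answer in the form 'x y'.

[19; 1,2,19,2,1,38] for √387; ℓ=6 ⇒ convergent index 5
step 0: (19, 1)  from 19·(1,0) + (0,1)
step 1: (20, 1)  from 1·(19,1) + (1,0)
…
step 3: (1141, 58)  from 19·(59,3) + (20,1)
step 4: (2341, 119)  from 2·(1141,58) + (59,3)
step 5: (3482, 177)  from 1·(2341,119) + (1141,58)
fundamental: x₁=3482, y₁=177  (since 12124324 − 387·31329 = 1)

3482 177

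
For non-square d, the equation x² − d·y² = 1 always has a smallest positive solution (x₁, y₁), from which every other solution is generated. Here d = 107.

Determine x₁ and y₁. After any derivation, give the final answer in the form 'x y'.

√107 = [10; 2,1,9,1,2,20, …], period ℓ=6 (even) → k=5
i=0: a=10 ⇒ p=10, q=1
i=1: a=2 ⇒ p=21, q=2
…
i=4: a=1 ⇒ p=331, q=32
i=5: a=2 ⇒ p=962, q=93
(x₁, y₁) = (962, 93);  962² − 107·93² = 1 ✓

962 93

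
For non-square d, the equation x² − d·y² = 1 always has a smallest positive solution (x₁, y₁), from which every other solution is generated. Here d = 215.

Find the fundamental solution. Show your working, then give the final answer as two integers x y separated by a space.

[14; 1,1,1,28] for √215; ℓ=4 ⇒ convergent index 3
step 0: (14, 1)  from 14·(1,0) + (0,1)
step 1: (15, 1)  from 1·(14,1) + (1,0)
step 2: (29, 2)  from 1·(15,1) + (14,1)
step 3: (44, 3)  from 1·(29,2) + (15,1)
fundamental: x₁=44, y₁=3  (since 1936 − 215·9 = 1)

44 3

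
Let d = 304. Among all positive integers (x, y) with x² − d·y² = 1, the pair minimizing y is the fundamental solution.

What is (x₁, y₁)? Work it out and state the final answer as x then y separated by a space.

57799 3315

√304 → a₀=17, period (2,3,2,1,1,1,1,1,2,3,2,34); ℓ=12 even so k=11
step 0: (17, 1)  from 17·(1,0) + (0,1)
step 1: (35, 2)  from 2·(17,1) + (1,0)
step 2: (122, 7)  from 3·(35,2) + (17,1)
step 3: (279, 16)  from 2·(122,7) + (35,2)
…
step 5: (680, 39)  from 1·(401,23) + (279,16)
step 6: (1081, 62)  from 1·(680,39) + (401,23)
…
step 8: (2842, 163)  from 1·(1761,101) + (1081,62)
…
step 10: (25177, 1444)  from 3·(7445,427) + (2842,163)
step 11: (57799, 3315)  from 2·(25177,1444) + (7445,427)
→ (57799, 3315).  Check: 57799²=3340724401, 304·3315²=3340724400, difference 1.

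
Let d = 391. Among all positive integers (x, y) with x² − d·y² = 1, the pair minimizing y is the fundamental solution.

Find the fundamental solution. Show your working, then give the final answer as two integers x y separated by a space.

√391 → a₀=19, period (1,3,2,2,1,…,3,1,38); ℓ=16 even so k=15
i=0: a=19 ⇒ p=19, q=1
…
i=2: a=3 ⇒ p=79, q=4
…
i=4: a=2 ⇒ p=435, q=22
…
i=6: a=1 ⇒ p=1048, q=53
…
i=14: a=3 ⇒ p=5678083, q=287153
i=15: a=1 ⇒ p=7338680, q=371133
(x₁, y₁) = (7338680, 371133);  7338680² − 391·371133² = 1 ✓

7338680 371133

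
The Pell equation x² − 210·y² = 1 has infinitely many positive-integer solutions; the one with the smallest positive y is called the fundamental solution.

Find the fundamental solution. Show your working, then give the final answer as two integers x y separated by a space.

29 2

[14; 2,28] for √210; ℓ=2 ⇒ convergent index 1
i=0: a=14 ⇒ p=14, q=1
i=1: a=2 ⇒ p=29, q=2
fundamental: x₁=29, y₁=2  (since 841 − 210·4 = 1)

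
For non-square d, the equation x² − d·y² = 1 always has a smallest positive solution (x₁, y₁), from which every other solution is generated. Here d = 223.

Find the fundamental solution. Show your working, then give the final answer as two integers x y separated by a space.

224 15

√223 = [14; 1,13,1,28, …], period ℓ=4 (even) → k=3
a_0=14:  p_0=14·1+0=14,  q_0=14·0+1=1
a_1=1:  p_1=1·14+1=15,  q_1=1·1+0=1
a_2=13:  p_2=13·15+14=209,  q_2=13·1+1=14
a_3=1:  p_3=1·209+15=224,  q_3=1·14+1=15
(x₁, y₁) = (224, 15);  224² − 223·15² = 1 ✓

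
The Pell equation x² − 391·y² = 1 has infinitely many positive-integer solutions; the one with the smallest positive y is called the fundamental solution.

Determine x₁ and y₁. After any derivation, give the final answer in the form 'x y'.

7338680 371133

√391 = [19; 1,3,2,2,1,…,3,1,38, …], period ℓ=16 (even) → k=15
i=0: a=19 ⇒ p=19, q=1
…
i=3: a=2 ⇒ p=178, q=9
i=4: a=2 ⇒ p=435, q=22
…
i=6: a=1 ⇒ p=1048, q=53
i=7: a=2 ⇒ p=2709, q=137
…
i=9: a=2 ⇒ p=107747, q=5449
i=10: a=1 ⇒ p=160266, q=8105
…
i=14: a=3 ⇒ p=5678083, q=287153
i=15: a=1 ⇒ p=7338680, q=371133
(x₁, y₁) = (7338680, 371133);  7338680² − 391·371133² = 1 ✓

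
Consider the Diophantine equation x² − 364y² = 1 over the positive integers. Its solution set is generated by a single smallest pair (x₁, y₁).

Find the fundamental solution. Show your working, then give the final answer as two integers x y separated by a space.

√364 = [19; 12,1,2,3,1,8,1,3,2,1,12,38, …], period ℓ=12 (even) → k=11
a_0=19:  p_0=19·1+0=19,  q_0=19·0+1=1
…
a_2=1:  p_2=1·229+19=248,  q_2=1·12+1=13
a_3=2:  p_3=2·248+229=725,  q_3=2·13+12=38
a_4=3:  p_4=3·725+248=2423,  q_4=3·38+13=127
a_5=1:  p_5=1·2423+725=3148,  q_5=1·127+38=165
a_6=8:  p_6=8·3148+2423=27607,  q_6=8·165+127=1447
…
a_8=3:  p_8=3·30755+27607=119872,  q_8=3·1612+1447=6283
…
a_10=1:  p_10=1·270499+119872=390371,  q_10=1·14178+6283=20461
a_11=12:  p_11=12·390371+270499=4954951,  q_11=12·20461+14178=259710
fundamental: x₁=4954951, y₁=259710  (since 24551539412401 − 364·67449284100 = 1)

4954951 259710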